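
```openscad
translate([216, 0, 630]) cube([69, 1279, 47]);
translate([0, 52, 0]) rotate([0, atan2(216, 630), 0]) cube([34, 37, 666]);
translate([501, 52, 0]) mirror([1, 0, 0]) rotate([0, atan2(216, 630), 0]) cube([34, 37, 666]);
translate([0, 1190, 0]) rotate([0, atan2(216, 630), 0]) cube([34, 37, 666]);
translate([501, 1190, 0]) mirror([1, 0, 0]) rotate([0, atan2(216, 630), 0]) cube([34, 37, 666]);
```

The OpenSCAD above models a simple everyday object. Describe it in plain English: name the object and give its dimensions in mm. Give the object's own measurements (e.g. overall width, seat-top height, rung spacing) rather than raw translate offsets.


A sawhorse. A 69×1279×47 mm beam (x, y, z) sits on two A-frame leg pairs. Each pair is two raked legs of 34×37 mm section (37 mm along y) splaying symmetrically in x. Each leg rises 630 mm vertically over 216 mm of horizontal reach and is 666 mm long along its own axis. Every leg's outer bottom edge rests on the floor and its outer top edge meets a bottom edge of the beam — the left legs (tilting toward +x) meet the beam's −x bottom edge, the right legs (their mirror images, tilting toward −x) meet its +x bottom edge — so the leg tops tuck under the beam, the beam's underside is 630 mm above the floor, and the feet are 501 mm apart outside-to-outside with the beam centred between them. The two leg pairs are set in 52 mm from either end of the beam.


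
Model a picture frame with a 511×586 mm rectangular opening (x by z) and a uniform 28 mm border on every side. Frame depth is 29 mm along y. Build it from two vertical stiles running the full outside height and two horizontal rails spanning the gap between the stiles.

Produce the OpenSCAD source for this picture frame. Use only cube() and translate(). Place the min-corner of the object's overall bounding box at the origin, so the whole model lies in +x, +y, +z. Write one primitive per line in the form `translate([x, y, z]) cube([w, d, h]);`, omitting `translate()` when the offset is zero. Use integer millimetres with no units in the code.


cube([28, 29, 642]);
translate([539, 0, 0]) cube([28, 29, 642]);
translate([28, 0, 0]) cube([511, 29, 28]);
translate([28, 0, 614]) cube([511, 29, 28]);


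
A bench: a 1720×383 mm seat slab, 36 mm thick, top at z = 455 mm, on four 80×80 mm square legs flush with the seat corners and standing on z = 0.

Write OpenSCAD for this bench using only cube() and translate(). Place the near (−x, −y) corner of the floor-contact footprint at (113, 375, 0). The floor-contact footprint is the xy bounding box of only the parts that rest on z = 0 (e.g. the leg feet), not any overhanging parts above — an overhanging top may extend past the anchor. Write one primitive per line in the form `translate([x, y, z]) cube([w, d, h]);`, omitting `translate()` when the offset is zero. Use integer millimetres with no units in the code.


// leg_h = 455 − 36 = 419
translate([113, 375, 419]) cube([1720, 383, 36]);
translate([113, 375, 0]) cube([80, 80, 419]);
translate([113, 678, 0]) cube([80, 80, 419]);
translate([1753, 375, 0]) cube([80, 80, 419]);
translate([1753, 678, 0]) cube([80, 80, 419]);


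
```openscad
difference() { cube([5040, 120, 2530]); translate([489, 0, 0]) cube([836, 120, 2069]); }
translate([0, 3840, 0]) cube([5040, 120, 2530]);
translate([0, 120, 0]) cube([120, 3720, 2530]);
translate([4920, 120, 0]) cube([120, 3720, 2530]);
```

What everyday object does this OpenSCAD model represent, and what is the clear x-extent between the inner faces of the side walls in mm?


A single room. The interior width is 4800 mm.

Four walls enclosing a rectangle with a door in the front wall — a room. Outside width 5040 minus two 120 mm walls gives 4800 mm.


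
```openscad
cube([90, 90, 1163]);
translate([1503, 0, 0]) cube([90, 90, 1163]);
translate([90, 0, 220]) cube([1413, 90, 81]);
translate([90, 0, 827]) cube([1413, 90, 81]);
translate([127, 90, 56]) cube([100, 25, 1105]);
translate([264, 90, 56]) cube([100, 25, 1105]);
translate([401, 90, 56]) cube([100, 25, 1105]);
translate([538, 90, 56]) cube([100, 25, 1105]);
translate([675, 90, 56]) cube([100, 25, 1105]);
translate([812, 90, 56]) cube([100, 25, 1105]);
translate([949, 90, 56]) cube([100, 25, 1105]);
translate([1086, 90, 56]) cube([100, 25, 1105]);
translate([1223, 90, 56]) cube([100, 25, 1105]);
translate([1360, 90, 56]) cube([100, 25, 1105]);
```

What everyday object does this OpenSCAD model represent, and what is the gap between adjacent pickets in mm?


A fence section. The picket gap is 37 mm.

Two posts, two rails, 10 pickets — a fence section. Span 1413 mm holds 10 pickets of 100 mm with 11 equal gaps: ⌊(1413 − 10·100) / 11⌋ = 37 mm.


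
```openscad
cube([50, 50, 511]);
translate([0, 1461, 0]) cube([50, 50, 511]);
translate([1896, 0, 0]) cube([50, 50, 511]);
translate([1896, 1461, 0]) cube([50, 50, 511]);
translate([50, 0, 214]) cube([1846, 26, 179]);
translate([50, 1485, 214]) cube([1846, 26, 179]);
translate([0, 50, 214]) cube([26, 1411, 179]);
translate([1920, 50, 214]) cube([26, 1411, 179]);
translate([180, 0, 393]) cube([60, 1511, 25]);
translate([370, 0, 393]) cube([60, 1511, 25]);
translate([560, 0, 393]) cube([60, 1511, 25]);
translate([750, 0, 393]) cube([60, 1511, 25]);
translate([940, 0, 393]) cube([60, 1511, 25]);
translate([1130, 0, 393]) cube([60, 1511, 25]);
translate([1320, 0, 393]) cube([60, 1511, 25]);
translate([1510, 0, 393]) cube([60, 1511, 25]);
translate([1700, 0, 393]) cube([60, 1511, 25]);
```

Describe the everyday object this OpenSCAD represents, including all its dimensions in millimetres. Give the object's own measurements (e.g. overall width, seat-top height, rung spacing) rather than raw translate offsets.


A bed frame 1946 mm long (x) by 1511 mm wide (y). Four 50×50 mm corner posts, 511 mm tall, at the corners of the footprint. Four rails of 26 mm thickness and 179 mm height run between adjacent posts with their undersides at z = 214 mm, their outer faces flush with the outside of the frame (the two x-running rails run between the posts' inner faces; the two y-running rails run between the posts' inner faces). 9 slats, each 60 mm wide (x) and 25 mm thick, lie across the top of the two x-running rails, running the full 1511 mm width of the frame in y; along x they sit between the end posts with a 130 mm gap after the −x posts and between neighbouring slats, leaving 136 mm before the +x posts.


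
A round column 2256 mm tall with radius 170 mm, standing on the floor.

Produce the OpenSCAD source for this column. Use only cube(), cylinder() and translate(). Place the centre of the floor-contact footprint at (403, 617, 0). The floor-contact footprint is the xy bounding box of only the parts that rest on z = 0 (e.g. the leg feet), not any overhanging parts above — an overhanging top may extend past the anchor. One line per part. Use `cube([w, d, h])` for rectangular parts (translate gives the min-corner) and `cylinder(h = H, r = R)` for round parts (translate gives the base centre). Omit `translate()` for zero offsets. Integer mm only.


translate([403, 617, 0]) cylinder(h = 2256, r = 170);


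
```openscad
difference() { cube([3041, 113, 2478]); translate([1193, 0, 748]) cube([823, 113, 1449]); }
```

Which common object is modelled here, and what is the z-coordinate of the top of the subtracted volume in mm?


A wall with a window opening. The window head height is 2197 mm.

A wall with a rectangular opening subtracted — a window. Sill at z = 748, opening 1449 mm tall, so the head is at 748 + 1449 = 2197 mm.


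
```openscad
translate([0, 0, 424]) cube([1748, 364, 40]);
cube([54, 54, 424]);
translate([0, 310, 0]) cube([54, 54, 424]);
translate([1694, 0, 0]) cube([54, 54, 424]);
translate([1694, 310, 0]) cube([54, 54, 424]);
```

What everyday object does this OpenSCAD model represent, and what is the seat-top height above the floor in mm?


A bench. The seat-top height is 464 mm.

A long slab on four corner posts — a bench. The slab sits at z = 424 with thickness 40, so the top is 424 + 40 = 464 mm.


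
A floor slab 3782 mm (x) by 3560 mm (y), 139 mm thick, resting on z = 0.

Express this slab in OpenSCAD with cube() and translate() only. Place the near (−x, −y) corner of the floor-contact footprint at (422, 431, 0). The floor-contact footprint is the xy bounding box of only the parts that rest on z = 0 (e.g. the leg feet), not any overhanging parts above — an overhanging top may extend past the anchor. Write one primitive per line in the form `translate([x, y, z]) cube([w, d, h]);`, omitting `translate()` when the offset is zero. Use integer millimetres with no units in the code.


translate([422, 431, 0]) cube([3782, 3560, 139]);


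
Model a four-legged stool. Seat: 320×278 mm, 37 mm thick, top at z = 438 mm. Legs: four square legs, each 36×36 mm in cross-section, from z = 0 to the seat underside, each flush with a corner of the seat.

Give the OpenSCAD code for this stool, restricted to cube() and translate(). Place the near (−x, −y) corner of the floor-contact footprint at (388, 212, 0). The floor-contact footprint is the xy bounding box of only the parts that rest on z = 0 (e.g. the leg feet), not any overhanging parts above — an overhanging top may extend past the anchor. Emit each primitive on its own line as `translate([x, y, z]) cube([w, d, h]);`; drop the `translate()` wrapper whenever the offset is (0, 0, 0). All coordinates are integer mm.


// leg_h = 438 - 37 = 401
translate([388, 212, 401]) cube([320, 278, 37]);
translate([388, 212, 0]) cube([36, 36, 401]);
translate([672, 212, 0]) cube([36, 36, 401]);
translate([388, 454, 0]) cube([36, 36, 401]);
translate([672, 454, 0]) cube([36, 36, 401]);


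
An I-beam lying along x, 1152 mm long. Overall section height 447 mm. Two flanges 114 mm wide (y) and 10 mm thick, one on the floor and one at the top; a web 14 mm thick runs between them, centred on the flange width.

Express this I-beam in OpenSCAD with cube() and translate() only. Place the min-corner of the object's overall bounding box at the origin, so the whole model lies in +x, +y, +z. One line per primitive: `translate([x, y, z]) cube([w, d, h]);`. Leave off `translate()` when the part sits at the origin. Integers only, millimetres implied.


cube([1152, 114, 10]);
translate([0, 50, 10]) cube([1152, 14, 427]);
translate([0, 0, 437]) cube([1152, 114, 10]);


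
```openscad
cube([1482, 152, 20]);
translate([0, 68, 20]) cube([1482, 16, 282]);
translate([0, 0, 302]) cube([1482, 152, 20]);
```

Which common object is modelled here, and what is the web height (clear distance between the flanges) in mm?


An I-beam. The web height is 282 mm.

Two wide flanges with a thin centred web — an I-beam. Overall 322 mm minus two 20 mm flanges gives a web of 322 − 2·20 = 282 mm.


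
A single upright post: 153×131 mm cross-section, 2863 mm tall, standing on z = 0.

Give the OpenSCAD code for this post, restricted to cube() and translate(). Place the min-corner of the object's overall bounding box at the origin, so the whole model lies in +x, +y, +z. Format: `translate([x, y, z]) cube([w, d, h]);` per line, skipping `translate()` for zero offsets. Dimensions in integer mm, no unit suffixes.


cube([153, 131, 2863]);


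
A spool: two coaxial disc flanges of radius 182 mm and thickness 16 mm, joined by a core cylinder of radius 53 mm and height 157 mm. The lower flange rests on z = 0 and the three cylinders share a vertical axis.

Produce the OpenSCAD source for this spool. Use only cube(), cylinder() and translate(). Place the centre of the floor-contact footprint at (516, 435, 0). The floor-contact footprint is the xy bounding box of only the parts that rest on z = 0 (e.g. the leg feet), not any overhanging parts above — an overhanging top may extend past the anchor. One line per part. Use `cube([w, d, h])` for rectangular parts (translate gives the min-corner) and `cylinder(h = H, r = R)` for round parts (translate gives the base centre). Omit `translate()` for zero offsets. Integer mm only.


translate([516, 435, 0]) cylinder(h = 16, r = 182);
translate([516, 435, 16]) cylinder(h = 157, r = 53);
translate([516, 435, 173]) cylinder(h = 16, r = 182);


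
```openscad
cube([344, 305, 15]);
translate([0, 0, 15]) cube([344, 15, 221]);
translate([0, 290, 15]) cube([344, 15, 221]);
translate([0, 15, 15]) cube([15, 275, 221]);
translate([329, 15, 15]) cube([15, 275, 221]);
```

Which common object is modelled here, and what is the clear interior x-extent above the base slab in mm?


An open box. The internal width is 314 mm.

A 344×305 base slab with four walls standing on it — an open box. The base is 344 mm wide and the walls are 15 mm thick, so the internal width is 344 − 2 × 15 = 314 mm.


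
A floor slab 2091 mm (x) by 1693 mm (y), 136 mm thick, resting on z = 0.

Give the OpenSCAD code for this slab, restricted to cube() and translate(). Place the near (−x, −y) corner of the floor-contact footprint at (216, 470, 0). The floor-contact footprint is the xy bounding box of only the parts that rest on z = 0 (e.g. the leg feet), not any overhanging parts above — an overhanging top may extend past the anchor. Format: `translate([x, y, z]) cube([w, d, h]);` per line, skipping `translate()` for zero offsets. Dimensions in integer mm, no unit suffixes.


translate([216, 470, 0]) cube([2091, 1693, 136]);


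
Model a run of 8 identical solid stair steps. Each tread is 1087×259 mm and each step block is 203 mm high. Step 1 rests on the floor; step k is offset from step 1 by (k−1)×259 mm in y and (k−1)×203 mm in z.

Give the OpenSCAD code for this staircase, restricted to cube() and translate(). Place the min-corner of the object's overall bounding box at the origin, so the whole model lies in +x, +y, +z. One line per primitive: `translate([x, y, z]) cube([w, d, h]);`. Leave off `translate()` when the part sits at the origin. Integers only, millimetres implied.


cube([1087, 259, 203]);
translate([0, 259, 203]) cube([1087, 259, 203]);
translate([0, 518, 406]) cube([1087, 259, 203]);
translate([0, 777, 609]) cube([1087, 259, 203]);
translate([0, 1036, 812]) cube([1087, 259, 203]);
translate([0, 1295, 1015]) cube([1087, 259, 203]);
translate([0, 1554, 1218]) cube([1087, 259, 203]);
translate([0, 1813, 1421]) cube([1087, 259, 203]);


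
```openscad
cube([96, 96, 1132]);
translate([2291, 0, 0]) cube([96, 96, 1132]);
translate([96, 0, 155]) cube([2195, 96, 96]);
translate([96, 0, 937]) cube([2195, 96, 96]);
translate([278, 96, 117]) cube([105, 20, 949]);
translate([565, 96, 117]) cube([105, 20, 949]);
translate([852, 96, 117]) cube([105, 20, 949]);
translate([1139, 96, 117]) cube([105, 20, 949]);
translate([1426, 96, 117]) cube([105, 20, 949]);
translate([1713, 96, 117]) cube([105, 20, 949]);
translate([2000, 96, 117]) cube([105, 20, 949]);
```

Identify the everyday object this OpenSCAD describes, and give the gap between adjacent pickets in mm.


A fence section. The picket gap is 182 mm.

Two posts, two rails, 7 pickets — a fence section. Span 2195 mm holds 7 pickets of 105 mm with 8 equal gaps: ⌊(2195 − 7·105) / 8⌋ = 182 mm.


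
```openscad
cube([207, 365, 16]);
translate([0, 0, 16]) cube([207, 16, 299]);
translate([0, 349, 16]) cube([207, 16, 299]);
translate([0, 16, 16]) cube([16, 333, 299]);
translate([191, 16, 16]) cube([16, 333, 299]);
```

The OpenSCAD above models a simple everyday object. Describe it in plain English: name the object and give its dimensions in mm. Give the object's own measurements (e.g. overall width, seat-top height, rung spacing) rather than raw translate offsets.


An open-topped rectangular box: outside dimensions 207×365×315 mm, with a uniform wall and base thickness of 16 mm. The base is a full 207×365 slab on the floor; four walls sit on top of the base. The front and back walls (the −y and +y sides) span the full width; the two side walls fit between them.


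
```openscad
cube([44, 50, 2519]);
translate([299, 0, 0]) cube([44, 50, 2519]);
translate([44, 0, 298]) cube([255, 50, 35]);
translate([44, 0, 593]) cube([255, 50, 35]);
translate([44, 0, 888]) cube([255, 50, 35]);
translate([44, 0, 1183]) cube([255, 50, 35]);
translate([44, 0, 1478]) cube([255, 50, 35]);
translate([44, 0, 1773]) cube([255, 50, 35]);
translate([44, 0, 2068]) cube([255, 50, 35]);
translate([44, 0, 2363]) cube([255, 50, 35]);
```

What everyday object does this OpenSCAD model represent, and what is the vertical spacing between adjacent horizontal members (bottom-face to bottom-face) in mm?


A ladder. The rung spacing is 295 mm.

Two tall 44×50 posts with 8 short bars between them — a ladder. Adjacent rungs sit at z = 298 and z = 593, so the spacing is 593 − 298 = 295 mm.


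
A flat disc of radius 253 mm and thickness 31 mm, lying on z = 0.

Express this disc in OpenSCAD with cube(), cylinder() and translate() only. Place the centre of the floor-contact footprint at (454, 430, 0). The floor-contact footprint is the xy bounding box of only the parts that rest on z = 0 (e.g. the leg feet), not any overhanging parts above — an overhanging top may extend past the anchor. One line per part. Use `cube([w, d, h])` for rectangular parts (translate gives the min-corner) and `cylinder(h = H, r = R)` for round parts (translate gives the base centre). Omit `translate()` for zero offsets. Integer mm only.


translate([454, 430, 0]) cylinder(h = 31, r = 253);


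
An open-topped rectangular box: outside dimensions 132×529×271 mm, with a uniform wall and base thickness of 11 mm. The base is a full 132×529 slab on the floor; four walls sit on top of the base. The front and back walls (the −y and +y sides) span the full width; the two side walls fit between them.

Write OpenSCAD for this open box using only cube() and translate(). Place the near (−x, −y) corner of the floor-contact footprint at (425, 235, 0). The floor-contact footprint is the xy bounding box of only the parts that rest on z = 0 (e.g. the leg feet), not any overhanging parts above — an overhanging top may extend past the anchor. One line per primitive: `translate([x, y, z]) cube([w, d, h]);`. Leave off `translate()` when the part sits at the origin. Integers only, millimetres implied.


translate([425, 235, 0]) cube([132, 529, 11]);
translate([425, 235, 11]) cube([132, 11, 260]);
translate([425, 753, 11]) cube([132, 11, 260]);
translate([425, 246, 11]) cube([11, 507, 260]);
translate([546, 246, 11]) cube([11, 507, 260]);


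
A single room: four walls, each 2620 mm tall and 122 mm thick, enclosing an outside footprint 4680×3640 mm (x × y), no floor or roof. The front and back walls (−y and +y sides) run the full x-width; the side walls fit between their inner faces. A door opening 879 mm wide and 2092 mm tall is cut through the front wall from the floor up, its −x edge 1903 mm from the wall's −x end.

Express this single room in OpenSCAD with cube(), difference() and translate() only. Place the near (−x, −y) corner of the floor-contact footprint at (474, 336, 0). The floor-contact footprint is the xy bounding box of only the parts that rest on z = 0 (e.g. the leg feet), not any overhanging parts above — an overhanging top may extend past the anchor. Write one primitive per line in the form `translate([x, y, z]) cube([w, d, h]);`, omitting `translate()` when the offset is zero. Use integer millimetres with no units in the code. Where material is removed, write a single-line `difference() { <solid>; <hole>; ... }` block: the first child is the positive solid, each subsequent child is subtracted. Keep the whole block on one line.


difference() { translate([474, 336, 0]) cube([4680, 122, 2620]); translate([2377, 336, 0]) cube([879, 122, 2092]); }
translate([474, 3854, 0]) cube([4680, 122, 2620]);
translate([474, 458, 0]) cube([122, 3396, 2620]);
translate([5032, 458, 0]) cube([122, 3396, 2620]);


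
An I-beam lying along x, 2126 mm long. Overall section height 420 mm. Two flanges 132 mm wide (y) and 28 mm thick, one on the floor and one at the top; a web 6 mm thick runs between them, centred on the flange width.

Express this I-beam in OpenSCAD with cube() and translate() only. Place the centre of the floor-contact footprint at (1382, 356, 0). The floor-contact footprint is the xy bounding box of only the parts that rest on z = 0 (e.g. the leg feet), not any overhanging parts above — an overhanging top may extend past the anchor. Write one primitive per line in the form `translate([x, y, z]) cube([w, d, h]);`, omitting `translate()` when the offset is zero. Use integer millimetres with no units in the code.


translate([319, 290, 0]) cube([2126, 132, 28]);
translate([319, 353, 28]) cube([2126, 6, 364]);
translate([319, 290, 392]) cube([2126, 132, 28]);


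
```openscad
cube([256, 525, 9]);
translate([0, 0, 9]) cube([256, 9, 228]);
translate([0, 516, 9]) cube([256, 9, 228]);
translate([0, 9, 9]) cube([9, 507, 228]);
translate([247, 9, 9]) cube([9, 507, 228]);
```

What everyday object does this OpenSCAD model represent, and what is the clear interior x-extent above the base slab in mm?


An open box. The internal width is 238 mm.

A 256×525 base slab with four walls standing on it — an open box. The base is 256 mm wide and the walls are 9 mm thick, so the internal width is 256 − 2 × 9 = 238 mm.


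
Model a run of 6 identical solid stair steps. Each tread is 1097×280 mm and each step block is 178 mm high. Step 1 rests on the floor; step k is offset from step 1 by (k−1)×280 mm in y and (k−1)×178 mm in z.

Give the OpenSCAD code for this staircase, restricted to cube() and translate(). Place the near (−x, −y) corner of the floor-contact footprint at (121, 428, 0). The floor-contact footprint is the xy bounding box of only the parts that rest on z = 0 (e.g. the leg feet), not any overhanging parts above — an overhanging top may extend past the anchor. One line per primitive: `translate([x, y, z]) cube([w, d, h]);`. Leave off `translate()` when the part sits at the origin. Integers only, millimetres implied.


translate([121, 428, 0]) cube([1097, 280, 178]);
translate([121, 708, 178]) cube([1097, 280, 178]);
translate([121, 988, 356]) cube([1097, 280, 178]);
translate([121, 1268, 534]) cube([1097, 280, 178]);
translate([121, 1548, 712]) cube([1097, 280, 178]);
translate([121, 1828, 890]) cube([1097, 280, 178]);


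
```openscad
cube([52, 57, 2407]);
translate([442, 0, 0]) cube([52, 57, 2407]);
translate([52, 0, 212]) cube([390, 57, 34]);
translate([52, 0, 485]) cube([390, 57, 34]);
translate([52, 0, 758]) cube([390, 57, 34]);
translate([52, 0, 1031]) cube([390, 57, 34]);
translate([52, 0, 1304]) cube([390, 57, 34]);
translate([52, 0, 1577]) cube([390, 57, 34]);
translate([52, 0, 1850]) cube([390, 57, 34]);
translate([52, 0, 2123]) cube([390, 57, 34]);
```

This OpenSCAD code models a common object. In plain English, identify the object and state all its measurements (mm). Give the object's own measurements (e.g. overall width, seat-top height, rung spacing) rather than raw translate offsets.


A straight ladder. Two 52×57 mm vertical rails, 2407 mm tall, stand 494 mm apart (outside-to-outside) with their front faces coplanar on the −y side. 8 rungs, each 57 mm deep and 34 mm tall, span between the inner faces of the rails, front faces flush with the rails. The lowest rung's underside is at z = 212 mm and rungs are spaced 273 mm apart (underside to underside).


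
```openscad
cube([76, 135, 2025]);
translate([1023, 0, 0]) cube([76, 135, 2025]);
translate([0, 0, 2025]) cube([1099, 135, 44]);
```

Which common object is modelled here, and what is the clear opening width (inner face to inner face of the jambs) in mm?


A door frame. The clear opening width is 947 mm.

Two 2025 mm tall posts with a header on top — a door frame. The left jamb is 76 mm wide at x = 0; the right jamb starts at x = 1023. The clear opening is 1023 − 76 = 947 mm.


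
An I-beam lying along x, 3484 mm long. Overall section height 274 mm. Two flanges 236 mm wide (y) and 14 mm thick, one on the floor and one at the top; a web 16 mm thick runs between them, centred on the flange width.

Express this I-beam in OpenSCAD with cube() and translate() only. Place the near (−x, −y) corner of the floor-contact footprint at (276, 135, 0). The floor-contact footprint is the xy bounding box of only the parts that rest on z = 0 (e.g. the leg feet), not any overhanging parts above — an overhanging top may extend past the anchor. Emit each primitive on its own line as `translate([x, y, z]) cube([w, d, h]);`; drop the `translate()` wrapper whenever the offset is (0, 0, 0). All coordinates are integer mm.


translate([276, 135, 0]) cube([3484, 236, 14]);
translate([276, 245, 14]) cube([3484, 16, 246]);
translate([276, 135, 260]) cube([3484, 236, 14]);


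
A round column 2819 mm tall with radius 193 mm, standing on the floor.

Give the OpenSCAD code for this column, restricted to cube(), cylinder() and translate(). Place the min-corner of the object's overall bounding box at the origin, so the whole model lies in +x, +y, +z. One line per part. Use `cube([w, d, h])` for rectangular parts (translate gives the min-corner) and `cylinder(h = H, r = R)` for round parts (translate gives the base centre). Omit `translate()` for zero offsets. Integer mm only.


translate([193, 193, 0]) cylinder(h = 2819, r = 193);


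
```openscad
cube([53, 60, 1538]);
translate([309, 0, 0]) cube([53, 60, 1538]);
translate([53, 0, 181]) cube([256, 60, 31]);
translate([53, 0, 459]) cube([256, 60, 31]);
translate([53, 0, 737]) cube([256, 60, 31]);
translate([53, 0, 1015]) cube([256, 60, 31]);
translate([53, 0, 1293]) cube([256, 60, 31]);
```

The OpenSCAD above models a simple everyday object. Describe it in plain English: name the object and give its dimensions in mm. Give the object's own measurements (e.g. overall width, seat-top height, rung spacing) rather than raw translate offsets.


A straight ladder. Two 53×60 mm vertical rails, 1538 mm tall, stand 362 mm apart (outside-to-outside) with their front faces coplanar on the −y side. 5 rungs, each 60 mm deep and 31 mm tall, span between the inner faces of the rails, front faces flush with the rails. The lowest rung's underside is at z = 181 mm and rungs are spaced 278 mm apart (underside to underside).


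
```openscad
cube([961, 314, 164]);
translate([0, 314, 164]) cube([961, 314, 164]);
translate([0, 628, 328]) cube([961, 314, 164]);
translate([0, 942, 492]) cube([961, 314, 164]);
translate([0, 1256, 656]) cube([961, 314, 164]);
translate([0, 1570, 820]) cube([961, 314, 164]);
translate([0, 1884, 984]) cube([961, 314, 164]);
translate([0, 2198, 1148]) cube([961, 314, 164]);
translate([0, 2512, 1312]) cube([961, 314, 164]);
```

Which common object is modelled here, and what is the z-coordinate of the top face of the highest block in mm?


A staircase. The total rise is 1476 mm.

9 identical blocks, each offset up and back from the previous — a staircase. Each step is 164 mm tall and there are 9 of them, so the total rise is 9 × 164 = 1476 mm.


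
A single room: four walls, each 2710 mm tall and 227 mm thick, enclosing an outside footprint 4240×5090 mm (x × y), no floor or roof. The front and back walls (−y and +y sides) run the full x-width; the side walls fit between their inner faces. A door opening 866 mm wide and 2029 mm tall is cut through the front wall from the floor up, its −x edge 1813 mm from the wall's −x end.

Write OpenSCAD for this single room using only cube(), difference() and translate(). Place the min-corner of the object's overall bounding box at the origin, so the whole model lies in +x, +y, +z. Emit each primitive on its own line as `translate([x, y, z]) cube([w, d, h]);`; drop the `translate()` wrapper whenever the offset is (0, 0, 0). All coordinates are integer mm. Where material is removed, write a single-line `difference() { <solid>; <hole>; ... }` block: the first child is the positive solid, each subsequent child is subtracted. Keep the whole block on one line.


difference() { cube([4240, 227, 2710]); translate([1813, 0, 0]) cube([866, 227, 2029]); }
translate([0, 4863, 0]) cube([4240, 227, 2710]);
translate([0, 227, 0]) cube([227, 4636, 2710]);
translate([4013, 227, 0]) cube([227, 4636, 2710]);


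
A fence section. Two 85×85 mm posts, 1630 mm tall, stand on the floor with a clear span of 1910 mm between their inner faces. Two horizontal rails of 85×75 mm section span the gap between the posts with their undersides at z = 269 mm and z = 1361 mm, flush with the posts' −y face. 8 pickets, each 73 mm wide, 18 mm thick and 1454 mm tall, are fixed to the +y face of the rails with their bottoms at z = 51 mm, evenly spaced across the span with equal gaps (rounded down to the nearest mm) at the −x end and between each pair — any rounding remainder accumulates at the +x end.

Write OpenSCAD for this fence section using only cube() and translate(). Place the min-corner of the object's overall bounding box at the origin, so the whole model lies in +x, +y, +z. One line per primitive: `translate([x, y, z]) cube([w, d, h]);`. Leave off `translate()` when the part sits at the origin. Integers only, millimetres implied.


cube([85, 85, 1630]);
translate([1995, 0, 0]) cube([85, 85, 1630]);
translate([85, 0, 269]) cube([1910, 85, 75]);
translate([85, 0, 1361]) cube([1910, 85, 75]);
translate([232, 85, 51]) cube([73, 18, 1454]);
translate([452, 85, 51]) cube([73, 18, 1454]);
translate([672, 85, 51]) cube([73, 18, 1454]);
translate([892, 85, 51]) cube([73, 18, 1454]);
translate([1112, 85, 51]) cube([73, 18, 1454]);
translate([1332, 85, 51]) cube([73, 18, 1454]);
translate([1552, 85, 51]) cube([73, 18, 1454]);
translate([1772, 85, 51]) cube([73, 18, 1454]);


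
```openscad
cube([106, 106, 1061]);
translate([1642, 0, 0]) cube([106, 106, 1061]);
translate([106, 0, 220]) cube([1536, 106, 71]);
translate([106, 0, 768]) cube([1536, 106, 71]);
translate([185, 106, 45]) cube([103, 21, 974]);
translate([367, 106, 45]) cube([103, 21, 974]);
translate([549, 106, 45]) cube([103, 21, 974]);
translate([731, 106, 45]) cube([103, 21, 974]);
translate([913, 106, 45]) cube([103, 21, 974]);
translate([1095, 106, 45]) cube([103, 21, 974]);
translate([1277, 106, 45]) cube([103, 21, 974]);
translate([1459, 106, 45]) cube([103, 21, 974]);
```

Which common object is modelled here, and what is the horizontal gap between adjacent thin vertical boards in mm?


A fence section. The picket gap is 79 mm.

Two posts, two rails, 8 pickets — a fence section. Span 1536 mm holds 8 pickets of 103 mm with 9 equal gaps: ⌊(1536 − 8·103) / 9⌋ = 79 mm.


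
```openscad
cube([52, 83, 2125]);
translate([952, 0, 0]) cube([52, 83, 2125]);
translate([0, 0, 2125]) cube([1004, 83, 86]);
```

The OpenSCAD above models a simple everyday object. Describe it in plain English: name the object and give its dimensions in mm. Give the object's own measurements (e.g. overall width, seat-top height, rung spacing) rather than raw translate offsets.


A door frame. The clear opening is 900 mm wide and 2125 mm high. Two 52 mm wide jambs, 83 mm deep, stand either side of the opening from the floor to the top of the opening. A 86 mm thick head sits across the top of both jambs, spanning the full outside width of the frame.


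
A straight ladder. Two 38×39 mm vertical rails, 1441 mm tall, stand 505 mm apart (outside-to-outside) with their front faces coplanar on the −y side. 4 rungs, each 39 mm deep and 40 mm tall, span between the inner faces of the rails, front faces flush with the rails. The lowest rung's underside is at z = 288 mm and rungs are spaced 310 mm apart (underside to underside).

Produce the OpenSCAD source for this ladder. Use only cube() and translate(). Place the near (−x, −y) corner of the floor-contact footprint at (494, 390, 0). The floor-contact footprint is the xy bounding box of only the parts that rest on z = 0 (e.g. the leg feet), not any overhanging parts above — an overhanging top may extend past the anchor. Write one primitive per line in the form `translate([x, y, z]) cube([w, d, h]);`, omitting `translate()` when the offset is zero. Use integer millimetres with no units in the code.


translate([494, 390, 0]) cube([38, 39, 1441]);
translate([961, 390, 0]) cube([38, 39, 1441]);
translate([532, 390, 288]) cube([429, 39, 40]);
translate([532, 390, 598]) cube([429, 39, 40]);
translate([532, 390, 908]) cube([429, 39, 40]);
translate([532, 390, 1218]) cube([429, 39, 40]);


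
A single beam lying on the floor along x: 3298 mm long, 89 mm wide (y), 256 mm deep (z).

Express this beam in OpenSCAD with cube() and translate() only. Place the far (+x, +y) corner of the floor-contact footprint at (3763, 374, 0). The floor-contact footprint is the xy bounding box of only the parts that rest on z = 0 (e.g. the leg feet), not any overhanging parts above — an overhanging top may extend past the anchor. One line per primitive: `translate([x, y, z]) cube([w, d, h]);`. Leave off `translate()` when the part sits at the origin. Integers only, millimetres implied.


translate([465, 285, 0]) cube([3298, 89, 256]);


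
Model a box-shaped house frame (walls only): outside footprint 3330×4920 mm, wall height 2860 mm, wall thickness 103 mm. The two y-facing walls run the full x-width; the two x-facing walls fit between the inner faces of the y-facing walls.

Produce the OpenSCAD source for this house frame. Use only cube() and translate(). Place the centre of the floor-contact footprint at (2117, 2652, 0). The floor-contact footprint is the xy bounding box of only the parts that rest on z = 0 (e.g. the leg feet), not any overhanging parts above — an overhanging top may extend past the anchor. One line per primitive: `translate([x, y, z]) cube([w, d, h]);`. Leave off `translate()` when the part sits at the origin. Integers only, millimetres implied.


translate([452, 192, 0]) cube([3330, 103, 2860]);
translate([452, 5009, 0]) cube([3330, 103, 2860]);
translate([452, 295, 0]) cube([103, 4714, 2860]);
translate([3679, 295, 0]) cube([103, 4714, 2860]);


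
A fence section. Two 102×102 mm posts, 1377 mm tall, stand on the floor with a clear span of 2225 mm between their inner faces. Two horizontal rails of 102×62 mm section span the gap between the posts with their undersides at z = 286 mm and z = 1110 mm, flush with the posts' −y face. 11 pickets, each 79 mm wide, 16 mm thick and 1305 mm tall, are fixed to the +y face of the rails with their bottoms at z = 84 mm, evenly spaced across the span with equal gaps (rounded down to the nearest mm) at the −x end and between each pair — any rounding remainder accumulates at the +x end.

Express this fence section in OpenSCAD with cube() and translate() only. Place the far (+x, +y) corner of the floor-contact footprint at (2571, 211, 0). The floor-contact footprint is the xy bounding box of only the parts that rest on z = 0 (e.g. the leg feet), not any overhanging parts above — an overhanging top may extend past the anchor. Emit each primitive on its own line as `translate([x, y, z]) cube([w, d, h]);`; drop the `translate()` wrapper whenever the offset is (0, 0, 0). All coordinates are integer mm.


translate([142, 109, 0]) cube([102, 102, 1377]);
translate([2469, 109, 0]) cube([102, 102, 1377]);
translate([244, 109, 286]) cube([2225, 102, 62]);
translate([244, 109, 1110]) cube([2225, 102, 62]);
translate([357, 211, 84]) cube([79, 16, 1305]);
translate([549, 211, 84]) cube([79, 16, 1305]);
translate([741, 211, 84]) cube([79, 16, 1305]);
translate([933, 211, 84]) cube([79, 16, 1305]);
translate([1125, 211, 84]) cube([79, 16, 1305]);
translate([1317, 211, 84]) cube([79, 16, 1305]);
translate([1509, 211, 84]) cube([79, 16, 1305]);
translate([1701, 211, 84]) cube([79, 16, 1305]);
translate([1893, 211, 84]) cube([79, 16, 1305]);
translate([2085, 211, 84]) cube([79, 16, 1305]);
translate([2277, 211, 84]) cube([79, 16, 1305]);


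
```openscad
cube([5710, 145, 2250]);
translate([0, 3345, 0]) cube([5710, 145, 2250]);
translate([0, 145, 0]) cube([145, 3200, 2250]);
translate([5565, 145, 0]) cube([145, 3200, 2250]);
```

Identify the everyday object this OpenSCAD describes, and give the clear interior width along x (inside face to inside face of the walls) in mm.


A house (or room) frame. The interior width is 5420 mm.

Four 2250 mm walls enclosing a rectangle with no floor or roof — a room or house frame. Outside width is 5710 mm and wall thickness is 145 mm, so the interior width is 5710 − 2 × 145 = 5420 mm.


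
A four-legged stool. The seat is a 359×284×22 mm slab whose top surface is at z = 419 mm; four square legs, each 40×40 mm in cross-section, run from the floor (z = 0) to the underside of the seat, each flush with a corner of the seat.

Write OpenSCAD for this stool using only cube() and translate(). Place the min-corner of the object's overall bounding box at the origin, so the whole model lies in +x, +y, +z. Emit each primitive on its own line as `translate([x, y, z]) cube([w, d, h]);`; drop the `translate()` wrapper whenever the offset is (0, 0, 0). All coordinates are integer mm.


// leg_h = 419 - 22 = 397
translate([0, 0, 397]) cube([359, 284, 22]);
cube([40, 40, 397]);
translate([319, 0, 0]) cube([40, 40, 397]);
translate([0, 244, 0]) cube([40, 40, 397]);
translate([319, 244, 0]) cube([40, 40, 397]);


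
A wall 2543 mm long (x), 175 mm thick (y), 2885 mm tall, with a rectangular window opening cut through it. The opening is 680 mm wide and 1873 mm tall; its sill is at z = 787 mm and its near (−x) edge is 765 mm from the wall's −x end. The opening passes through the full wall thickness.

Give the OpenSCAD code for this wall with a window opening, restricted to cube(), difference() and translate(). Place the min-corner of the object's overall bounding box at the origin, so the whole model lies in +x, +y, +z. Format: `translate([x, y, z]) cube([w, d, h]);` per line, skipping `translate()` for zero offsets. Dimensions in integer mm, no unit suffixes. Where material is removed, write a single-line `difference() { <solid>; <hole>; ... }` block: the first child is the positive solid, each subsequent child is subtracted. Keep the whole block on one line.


difference() { cube([2543, 175, 2885]); translate([765, 0, 787]) cube([680, 175, 1873]); }


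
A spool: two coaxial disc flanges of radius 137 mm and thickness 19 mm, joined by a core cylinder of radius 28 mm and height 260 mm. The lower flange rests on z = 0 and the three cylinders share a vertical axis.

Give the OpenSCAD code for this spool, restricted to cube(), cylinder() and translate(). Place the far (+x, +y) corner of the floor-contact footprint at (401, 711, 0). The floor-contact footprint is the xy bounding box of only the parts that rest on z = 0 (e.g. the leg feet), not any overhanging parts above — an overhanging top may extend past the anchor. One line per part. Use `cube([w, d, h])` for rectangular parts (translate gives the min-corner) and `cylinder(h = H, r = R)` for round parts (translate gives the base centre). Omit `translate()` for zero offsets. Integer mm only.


translate([264, 574, 0]) cylinder(h = 19, r = 137);
translate([264, 574, 19]) cylinder(h = 260, r = 28);
translate([264, 574, 279]) cylinder(h = 19, r = 137);


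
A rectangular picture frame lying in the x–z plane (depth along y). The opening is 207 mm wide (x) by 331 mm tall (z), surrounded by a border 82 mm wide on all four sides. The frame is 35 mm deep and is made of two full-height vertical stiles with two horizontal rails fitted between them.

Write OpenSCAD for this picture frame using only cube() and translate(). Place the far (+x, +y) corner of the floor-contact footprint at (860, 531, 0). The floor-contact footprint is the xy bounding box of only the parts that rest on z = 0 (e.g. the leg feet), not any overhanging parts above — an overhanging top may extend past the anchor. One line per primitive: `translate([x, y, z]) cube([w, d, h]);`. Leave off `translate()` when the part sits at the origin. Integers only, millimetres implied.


translate([489, 496, 0]) cube([82, 35, 495]);
translate([778, 496, 0]) cube([82, 35, 495]);
translate([571, 496, 0]) cube([207, 35, 82]);
translate([571, 496, 413]) cube([207, 35, 82]);
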